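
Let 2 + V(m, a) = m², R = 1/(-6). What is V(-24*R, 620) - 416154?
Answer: -416140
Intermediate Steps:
R = -⅙ (R = 1*(-⅙) = -⅙ ≈ -0.16667)
V(m, a) = -2 + m²
V(-24*R, 620) - 416154 = (-2 + (-24*(-⅙))²) - 416154 = (-2 + 4²) - 416154 = (-2 + 16) - 416154 = 14 - 416154 = -416140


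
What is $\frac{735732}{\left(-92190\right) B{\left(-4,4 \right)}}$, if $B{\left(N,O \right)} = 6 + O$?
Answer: $- \frac{61311}{76825} \approx -0.79806$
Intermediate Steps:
$\frac{735732}{\left(-92190\right) B{\left(-4,4 \right)}} = \frac{735732}{\left(-92190\right) \left(6 + 4\right)} = \frac{735732}{\left(-92190\right) 10} = \frac{735732}{-921900} = 735732 \left(- \frac{1}{921900}\right) = - \frac{61311}{76825}$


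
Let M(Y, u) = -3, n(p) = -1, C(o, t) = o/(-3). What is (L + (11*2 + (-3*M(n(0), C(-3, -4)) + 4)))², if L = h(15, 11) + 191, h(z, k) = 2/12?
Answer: 1841449/36 ≈ 51151.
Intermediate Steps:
C(o, t) = -o/3 (C(o, t) = o*(-⅓) = -o/3)
h(z, k) = ⅙ (h(z, k) = 2*(1/12) = ⅙)
L = 1147/6 (L = ⅙ + 191 = 1147/6 ≈ 191.17)
(L + (11*2 + (-3*M(n(0), C(-3, -4)) + 4)))² = (1147/6 + (11*2 + (-3*(-3) + 4)))² = (1147/6 + (22 + (9 + 4)))² = (1147/6 + (22 + 13))² = (1147/6 + 35)² = (1357/6)² = 1841449/36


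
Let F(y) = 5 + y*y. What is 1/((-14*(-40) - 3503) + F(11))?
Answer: -1/2817 ≈ -0.00035499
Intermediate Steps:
F(y) = 5 + y²
1/((-14*(-40) - 3503) + F(11)) = 1/((-14*(-40) - 3503) + (5 + 11²)) = 1/((560 - 3503) + (5 + 121)) = 1/(-2943 + 126) = 1/(-2817) = -1/2817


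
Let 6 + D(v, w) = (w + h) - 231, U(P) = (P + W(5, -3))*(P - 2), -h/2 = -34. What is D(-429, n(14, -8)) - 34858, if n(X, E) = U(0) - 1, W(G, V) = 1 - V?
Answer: -35036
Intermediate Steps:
h = 68 (h = -2*(-34) = 68)
U(P) = (-2 + P)*(4 + P) (U(P) = (P + (1 - 1*(-3)))*(P - 2) = (P + (1 + 3))*(-2 + P) = (P + 4)*(-2 + P) = (4 + P)*(-2 + P) = (-2 + P)*(4 + P))
n(X, E) = -9 (n(X, E) = (-8 + 0² + 2*0) - 1 = (-8 + 0 + 0) - 1 = -8 - 1 = -9)
D(v, w) = -169 + w (D(v, w) = -6 + ((w + 68) - 231) = -6 + ((68 + w) - 231) = -6 + (-163 + w) = -169 + w)
D(-429, n(14, -8)) - 34858 = (-169 - 9) - 34858 = -178 - 34858 = -35036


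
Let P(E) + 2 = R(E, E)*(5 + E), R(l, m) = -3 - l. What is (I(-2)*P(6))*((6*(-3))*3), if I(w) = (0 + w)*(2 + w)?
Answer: 0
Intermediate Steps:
I(w) = w*(2 + w)
P(E) = -2 + (-3 - E)*(5 + E)
(I(-2)*P(6))*((6*(-3))*3) = ((-2*(2 - 2))*(-17 - 1*6**2 - 8*6))*((6*(-3))*3) = ((-2*0)*(-17 - 1*36 - 48))*(-18*3) = (0*(-17 - 36 - 48))*(-54) = (0*(-101))*(-54) = 0*(-54) = 0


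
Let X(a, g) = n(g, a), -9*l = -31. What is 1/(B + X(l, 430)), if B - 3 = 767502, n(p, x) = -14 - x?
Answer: 9/6907388 ≈ 1.3030e-6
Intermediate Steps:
l = 31/9 (l = -⅑*(-31) = 31/9 ≈ 3.4444)
B = 767505 (B = 3 + 767502 = 767505)
X(a, g) = -14 - a
1/(B + X(l, 430)) = 1/(767505 + (-14 - 1*31/9)) = 1/(767505 + (-14 - 31/9)) = 1/(767505 - 157/9) = 1/(6907388/9) = 9/6907388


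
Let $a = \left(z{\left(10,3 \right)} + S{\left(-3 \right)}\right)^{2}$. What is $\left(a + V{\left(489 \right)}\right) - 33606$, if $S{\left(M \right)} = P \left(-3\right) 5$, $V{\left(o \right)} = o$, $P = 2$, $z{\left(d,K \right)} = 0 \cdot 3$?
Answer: $-32217$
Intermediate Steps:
$z{\left(d,K \right)} = 0$
$S{\left(M \right)} = -30$ ($S{\left(M \right)} = 2 \left(-3\right) 5 = \left(-6\right) 5 = -30$)
$a = 900$ ($a = \left(0 - 30\right)^{2} = \left(-30\right)^{2} = 900$)
$\left(a + V{\left(489 \right)}\right) - 33606 = \left(900 + 489\right) - 33606 = 1389 - 33606 = -32217$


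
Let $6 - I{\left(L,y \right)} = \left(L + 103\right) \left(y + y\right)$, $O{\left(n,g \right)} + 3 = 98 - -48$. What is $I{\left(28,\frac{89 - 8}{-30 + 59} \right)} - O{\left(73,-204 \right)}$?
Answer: $- \frac{25195}{29} \approx -868.79$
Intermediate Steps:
$O{\left(n,g \right)} = 143$ ($O{\left(n,g \right)} = -3 + \left(98 - -48\right) = -3 + \left(98 + 48\right) = -3 + 146 = 143$)
$I{\left(L,y \right)} = 6 - 2 y \left(103 + L\right)$ ($I{\left(L,y \right)} = 6 - \left(L + 103\right) \left(y + y\right) = 6 - \left(103 + L\right) 2 y = 6 - 2 y \left(103 + L\right)$)
$I{\left(28,\frac{89 - 8}{-30 + 59} \right)} - O{\left(73,-204 \right)} = \left(6 - 206 \frac{89 - 8}{-30 + 59} - 56 \frac{89 - 8}{-30 + 59}\right) - 143 = \left(6 - 206 \cdot \frac{81}{29} - 56 \cdot \frac{81}{29}\right) - 143 = \left(6 - 206 \cdot 81 \cdot \frac{1}{29} - 56 \cdot 81 \cdot \frac{1}{29}\right) - 143 = \left(6 - \frac{16686}{29} - 56 \cdot \frac{81}{29}\right) - 143 = \left(6 - \frac{16686}{29} - \frac{4536}{29}\right) - 143 = - \frac{21048}{29} - 143 = - \frac{25195}{29}$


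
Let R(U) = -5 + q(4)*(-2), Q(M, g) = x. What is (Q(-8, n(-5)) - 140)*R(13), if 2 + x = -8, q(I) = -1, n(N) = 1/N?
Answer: 450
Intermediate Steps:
x = -10 (x = -2 - 8 = -10)
Q(M, g) = -10
R(U) = -3 (R(U) = -5 - 1*(-2) = -5 + 2 = -3)
(Q(-8, n(-5)) - 140)*R(13) = (-10 - 140)*(-3) = -150*(-3) = 450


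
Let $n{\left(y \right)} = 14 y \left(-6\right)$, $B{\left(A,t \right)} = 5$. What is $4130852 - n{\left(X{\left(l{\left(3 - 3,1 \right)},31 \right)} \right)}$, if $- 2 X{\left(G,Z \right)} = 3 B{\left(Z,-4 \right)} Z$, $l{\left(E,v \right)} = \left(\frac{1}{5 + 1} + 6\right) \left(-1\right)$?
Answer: $4111322$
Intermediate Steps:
$l{\left(E,v \right)} = - \frac{37}{6}$ ($l{\left(E,v \right)} = \left(\frac{1}{6} + 6\right) \left(-1\right) = \frac{37}{6} \left(-1\right) = - \frac{37}{6}$)
$X{\left(G,Z \right)} = - \frac{15 Z}{2}$ ($X{\left(G,Z \right)} = - \frac{3 \cdot 5 Z}{2} = - \frac{15 Z}{2}$)
$n{\left(y \right)} = - 84 y$
$4130852 - n{\left(X{\left(l{\left(3 - 3,1 \right)},31 \right)} \right)} = 4130852 - - 84 \left(\left(- \frac{15}{2}\right) 31\right) = 4130852 - \left(-84\right) \left(- \frac{465}{2}\right) = 4130852 - 19530 = 4111322$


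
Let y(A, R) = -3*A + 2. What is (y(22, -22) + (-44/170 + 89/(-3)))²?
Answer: 573650401/65025 ≈ 8822.0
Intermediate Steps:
y(A, R) = 2 - 3*A
(y(22, -22) + (-44/170 + 89/(-3)))² = ((2 - 3*22) + (-44/170 + 89/(-3)))² = ((2 - 66) + (-44*1/170 + 89*(-⅓)))² = (-64 + (-22/85 - 89/3))² = (-64 - 7631/255)² = (-23951/255)² = 573650401/65025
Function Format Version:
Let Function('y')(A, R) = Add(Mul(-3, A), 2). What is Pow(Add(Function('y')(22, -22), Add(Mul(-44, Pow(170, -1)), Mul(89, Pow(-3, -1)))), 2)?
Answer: Rational(573650401, 65025) ≈ 8822.0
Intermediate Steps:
Function('y')(A, R) = Add(2, Mul(-3, A))
Pow(Add(Function('y')(22, -22), Add(Mul(-44, Pow(170, -1)), Mul(89, Pow(-3, -1)))), 2) = Pow(Add(Add(2, Mul(-3, 22)), Add(Mul(-44, Pow(170, -1)), Mul(89, Pow(-3, -1)))), 2) = Pow(Add(Add(2, -66), Add(Mul(-44, Rational(1, 170)), Mul(89, Rational(-1, 3)))), 2) = Pow(Add(-64, Add(Rational(-22, 85), Rational(-89, 3))), 2) = Pow(Add(-64, Rational(-7631, 255)), 2) = Pow(Rational(-23951, 255), 2) = Rational(573650401, 65025)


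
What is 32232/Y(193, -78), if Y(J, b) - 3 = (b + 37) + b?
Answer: -8058/29 ≈ -277.86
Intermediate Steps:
Y(J, b) = 40 + 2*b (Y(J, b) = 3 + ((b + 37) + b) = 3 + ((37 + b) + b) = 3 + (37 + 2*b) = 40 + 2*b)
32232/Y(193, -78) = 32232/(40 + 2*(-78)) = 32232/(40 - 156) = 32232/(-116) = 32232*(-1/116) = -8058/29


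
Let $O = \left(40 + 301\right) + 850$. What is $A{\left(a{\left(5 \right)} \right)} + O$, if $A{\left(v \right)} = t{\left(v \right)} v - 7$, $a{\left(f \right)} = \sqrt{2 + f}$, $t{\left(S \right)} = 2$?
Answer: $1184 + 2 \sqrt{7} \approx 1189.3$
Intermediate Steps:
$O = 1191$ ($O = 341 + 850 = 1191$)
$A{\left(v \right)} = -7 + 2 v$ ($A{\left(v \right)} = 2 v - 7 = -7 + 2 v$)
$A{\left(a{\left(5 \right)} \right)} + O = \left(-7 + 2 \sqrt{2 + 5}\right) + 1191 = \left(-7 + 2 \sqrt{7}\right) + 1191 = 1184 + 2 \sqrt{7}$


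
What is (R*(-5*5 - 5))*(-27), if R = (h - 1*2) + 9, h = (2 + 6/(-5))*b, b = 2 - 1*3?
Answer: 5022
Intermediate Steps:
b = -1 (b = 2 - 3 = -1)
h = -⅘ (h = (2 + 6/(-5))*(-1) = (2 + 6*(-⅕))*(-1) = (2 - 6/5)*(-1) = (⅘)*(-1) = -⅘ ≈ -0.80000)
R = 31/5 (R = (-⅘ - 1*2) + 9 = (-⅘ - 2) + 9 = -14/5 + 9 = 31/5 ≈ 6.2000)
(R*(-5*5 - 5))*(-27) = (31*(-5*5 - 5)/5)*(-27) = (31*(-25 - 5)/5)*(-27) = ((31/5)*(-30))*(-27) = -186*(-27) = 5022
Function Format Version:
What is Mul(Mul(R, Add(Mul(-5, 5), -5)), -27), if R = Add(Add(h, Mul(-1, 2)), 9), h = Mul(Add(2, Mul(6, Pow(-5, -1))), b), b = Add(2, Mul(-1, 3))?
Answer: 5022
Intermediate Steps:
b = -1 (b = Add(2, -3) = -1)
h = Rational(-4, 5) (h = Mul(Add(2, Mul(6, Pow(-5, -1))), -1) = Mul(Add(2, Mul(6, Rational(-1, 5))), -1) = Mul(Add(2, Rational(-6, 5)), -1) = Mul(Rational(4, 5), -1) = Rational(-4, 5) ≈ -0.80000)
R = Rational(31, 5) (R = Add(Add(Rational(-4, 5), Mul(-1, 2)), 9) = Add(Add(Rational(-4, 5), -2), 9) = Add(Rational(-14, 5), 9) = Rational(31, 5) ≈ 6.2000)
Mul(Mul(R, Add(Mul(-5, 5), -5)), -27) = Mul(Mul(Rational(31, 5), Add(Mul(-5, 5), -5)), -27) = Mul(Mul(Rational(31, 5), Add(-25, -5)), -27) = Mul(Mul(Rational(31, 5), -30), -27) = Mul(-186, -27) = 5022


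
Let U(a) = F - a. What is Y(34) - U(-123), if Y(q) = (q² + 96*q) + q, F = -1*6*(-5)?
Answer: 4301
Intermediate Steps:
F = 30 (F = -6*(-5) = 30)
U(a) = 30 - a
Y(q) = q² + 97*q
Y(34) - U(-123) = 34*(97 + 34) - (30 - 1*(-123)) = 34*131 - (30 + 123) = 4454 - 1*153 = 4454 - 153 = 4301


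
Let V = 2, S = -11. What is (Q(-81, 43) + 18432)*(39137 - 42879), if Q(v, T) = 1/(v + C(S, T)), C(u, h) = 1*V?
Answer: -5448827234/79 ≈ -6.8973e+7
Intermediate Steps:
C(u, h) = 2 (C(u, h) = 1*2 = 2)
Q(v, T) = 1/(2 + v) (Q(v, T) = 1/(v + 2) = 1/(2 + v))
(Q(-81, 43) + 18432)*(39137 - 42879) = (1/(2 - 81) + 18432)*(39137 - 42879) = (1/(-79) + 18432)*(-3742) = (-1/79 + 18432)*(-3742) = (1456127/79)*(-3742) = -5448827234/79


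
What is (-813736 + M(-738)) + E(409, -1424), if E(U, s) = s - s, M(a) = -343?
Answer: -814079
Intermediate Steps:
E(U, s) = 0
(-813736 + M(-738)) + E(409, -1424) = (-813736 - 343) + 0 = -814079 + 0 = -814079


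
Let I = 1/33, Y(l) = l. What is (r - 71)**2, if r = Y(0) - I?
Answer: 5494336/1089 ≈ 5045.3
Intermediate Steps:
I = 1/33 ≈ 0.030303
r = -1/33 (r = 0 - 1*1/33 = 0 - 1/33 = -1/33 ≈ -0.030303)
(r - 71)**2 = (-1/33 - 71)**2 = (-2344/33)**2 = 5494336/1089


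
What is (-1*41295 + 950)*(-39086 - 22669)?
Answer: 2491505475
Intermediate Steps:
(-1*41295 + 950)*(-39086 - 22669) = (-41295 + 950)*(-61755) = -40345*(-61755) = 2491505475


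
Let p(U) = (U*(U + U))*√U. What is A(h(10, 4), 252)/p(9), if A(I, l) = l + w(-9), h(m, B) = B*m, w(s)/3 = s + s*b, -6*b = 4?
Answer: ½ ≈ 0.50000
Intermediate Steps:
b = -⅔ (b = -⅙*4 = -⅔ ≈ -0.66667)
w(s) = s (w(s) = 3*(s + s*(-⅔)) = 3*(s - 2*s/3) = 3*(s/3) = s)
A(I, l) = -9 + l (A(I, l) = l - 9 = -9 + l)
p(U) = 2*U^(5/2) (p(U) = (U*(2*U))*√U = (2*U²)*√U = 2*U^(5/2))
A(h(10, 4), 252)/p(9) = (-9 + 252)/((2*9^(5/2))) = 243/((2*243)) = 243/486 = 243*(1/486) = ½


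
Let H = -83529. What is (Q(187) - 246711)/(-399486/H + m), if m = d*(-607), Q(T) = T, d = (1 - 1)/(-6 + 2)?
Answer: -3431983866/66581 ≈ -51546.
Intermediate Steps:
d = 0 (d = 0/(-4) = 0*(-1/4) = 0)
m = 0 (m = 0*(-607) = 0)
(Q(187) - 246711)/(-399486/H + m) = (187 - 246711)/(-399486/(-83529) + 0) = -246524/(-399486*(-1/83529) + 0) = -246524/(133162/27843 + 0) = -246524/133162/27843 = -246524*27843/133162 = -3431983866/66581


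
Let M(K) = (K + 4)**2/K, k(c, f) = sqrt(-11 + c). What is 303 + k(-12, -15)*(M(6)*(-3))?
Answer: 303 - 50*I*sqrt(23) ≈ 303.0 - 239.79*I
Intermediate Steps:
M(K) = (4 + K)**2/K
303 + k(-12, -15)*(M(6)*(-3)) = 303 + sqrt(-11 - 12)*(((4 + 6)**2/6)*(-3)) = 303 + sqrt(-23)*(((1/6)*10**2)*(-3)) = 303 + (I*sqrt(23))*(((1/6)*100)*(-3)) = 303 + (I*sqrt(23))*((50/3)*(-3)) = 303 + (I*sqrt(23))*(-50) = 303 - 50*I*sqrt(23)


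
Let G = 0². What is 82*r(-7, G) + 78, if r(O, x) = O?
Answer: -496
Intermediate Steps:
G = 0
82*r(-7, G) + 78 = 82*(-7) + 78 = -574 + 78 = -496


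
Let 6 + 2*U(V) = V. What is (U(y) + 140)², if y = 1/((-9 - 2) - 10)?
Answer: 33097009/1764 ≈ 18762.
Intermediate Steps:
y = -1/21 (y = 1/(-11 - 10) = 1/(-21) = -1/21 ≈ -0.047619)
U(V) = -3 + V/2
(U(y) + 140)² = ((-3 + (½)*(-1/21)) + 140)² = ((-3 - 1/42) + 140)² = (-127/42 + 140)² = (5753/42)² = 33097009/1764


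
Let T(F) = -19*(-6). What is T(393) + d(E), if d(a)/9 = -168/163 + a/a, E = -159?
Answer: 18537/163 ≈ 113.72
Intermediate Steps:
T(F) = 114
d(a) = -45/163 (d(a) = 9*(-168/163 + a/a) = 9*(-168*1/163 + 1) = 9*(-168/163 + 1) = 9*(-5/163) = -45/163)
T(393) + d(E) = 114 - 45/163 = 18537/163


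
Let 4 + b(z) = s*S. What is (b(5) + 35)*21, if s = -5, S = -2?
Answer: 861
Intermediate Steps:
b(z) = 6 (b(z) = -4 - 5*(-2) = -4 + 10 = 6)
(b(5) + 35)*21 = (6 + 35)*21 = 41*21 = 861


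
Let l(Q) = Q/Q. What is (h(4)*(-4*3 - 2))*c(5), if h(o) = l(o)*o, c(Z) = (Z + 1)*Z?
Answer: -1680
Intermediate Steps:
l(Q) = 1
c(Z) = Z*(1 + Z) (c(Z) = (1 + Z)*Z = Z*(1 + Z))
h(o) = o (h(o) = 1*o = o)
(h(4)*(-4*3 - 2))*c(5) = (4*(-4*3 - 2))*(5*(1 + 5)) = (4*(-12 - 2))*(5*6) = (4*(-14))*30 = -56*30 = -1680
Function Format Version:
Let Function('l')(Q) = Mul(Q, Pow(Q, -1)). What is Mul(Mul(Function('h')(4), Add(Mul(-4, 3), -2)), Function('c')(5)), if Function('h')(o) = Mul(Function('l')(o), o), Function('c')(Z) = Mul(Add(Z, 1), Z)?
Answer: -1680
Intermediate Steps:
Function('l')(Q) = 1
Function('c')(Z) = Mul(Z, Add(1, Z)) (Function('c')(Z) = Mul(Add(1, Z), Z) = Mul(Z, Add(1, Z)))
Function('h')(o) = o (Function('h')(o) = Mul(1, o) = o)
Mul(Mul(Function('h')(4), Add(Mul(-4, 3), -2)), Function('c')(5)) = Mul(Mul(4, Add(Mul(-4, 3), -2)), Mul(5, Add(1, 5))) = Mul(Mul(4, Add(-12, -2)), Mul(5, 6)) = Mul(Mul(4, -14), 30) = Mul(-56, 30) = -1680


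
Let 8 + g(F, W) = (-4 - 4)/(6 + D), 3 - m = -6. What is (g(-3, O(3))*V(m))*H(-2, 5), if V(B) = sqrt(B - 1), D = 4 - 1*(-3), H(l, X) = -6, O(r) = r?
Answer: 1344*sqrt(2)/13 ≈ 146.21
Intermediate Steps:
m = 9 (m = 3 - 1*(-6) = 3 + 6 = 9)
D = 7 (D = 4 + 3 = 7)
g(F, W) = -112/13 (g(F, W) = -8 + (-4 - 4)/(6 + 7) = -8 - 8/13 = -112/13)
V(B) = sqrt(-1 + B)
(g(-3, O(3))*V(m))*H(-2, 5) = -112*sqrt(-1 + 9)/13*(-6) = -224*sqrt(2)/13*(-6) = 1344*sqrt(2)/13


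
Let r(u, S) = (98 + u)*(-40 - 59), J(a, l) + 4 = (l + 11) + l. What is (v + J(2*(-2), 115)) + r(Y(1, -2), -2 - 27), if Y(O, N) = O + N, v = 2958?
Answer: -6408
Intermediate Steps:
J(a, l) = 7 + 2*l (J(a, l) = -4 + ((l + 11) + l) = -4 + ((11 + l) + l) = -4 + (11 + 2*l) = 7 + 2*l)
Y(O, N) = N + O
r(u, S) = -9702 - 99*u (r(u, S) = (98 + u)*(-99) = -9702 - 99*u)
(v + J(2*(-2), 115)) + r(Y(1, -2), -2 - 27) = (2958 + (7 + 2*115)) + (-9702 - 99*(-2 + 1)) = (2958 + (7 + 230)) + (-9702 - 99*(-1)) = (2958 + 237) + (-9702 + 99) = 3195 - 9603 = -6408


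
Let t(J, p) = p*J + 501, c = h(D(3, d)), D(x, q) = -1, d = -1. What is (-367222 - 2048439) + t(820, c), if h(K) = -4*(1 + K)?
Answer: -2415160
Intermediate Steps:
h(K) = -4 - 4*K
c = 0 (c = -4 - 4*(-1) = -4 + 4 = 0)
t(J, p) = 501 + J*p (t(J, p) = J*p + 501 = 501 + J*p)
(-367222 - 2048439) + t(820, c) = (-367222 - 2048439) + (501 + 820*0) = -2415661 + (501 + 0) = -2415661 + 501 = -2415160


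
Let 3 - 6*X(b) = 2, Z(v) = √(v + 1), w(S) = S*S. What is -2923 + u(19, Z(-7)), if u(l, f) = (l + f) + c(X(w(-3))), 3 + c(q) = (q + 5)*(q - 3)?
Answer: -105179/36 + I*√6 ≈ -2921.6 + 2.4495*I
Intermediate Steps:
w(S) = S²
Z(v) = √(1 + v)
X(b) = ⅙ (X(b) = ½ - ⅙*2 = ½ - ⅓ = ⅙)
c(q) = -3 + (-3 + q)*(5 + q) (c(q) = -3 + (q + 5)*(q - 3) = -3 + (5 + q)*(-3 + q) = -3 + (-3 + q)*(5 + q))
u(l, f) = -635/36 + f + l (u(l, f) = (l + f) + (-18 + (⅙)² + 2*(⅙)) = (f + l) + (-18 + 1/36 + ⅓) = (f + l) - 635/36 = -635/36 + f + l)
-2923 + u(19, Z(-7)) = -2923 + (-635/36 + √(1 - 7) + 19) = -2923 + (-635/36 + √(-6) + 19) = -2923 + (-635/36 + I*√6 + 19) = -2923 + (49/36 + I*√6) = -105179/36 + I*√6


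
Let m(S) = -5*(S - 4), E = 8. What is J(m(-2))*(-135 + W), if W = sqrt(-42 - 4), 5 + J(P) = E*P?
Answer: -31725 + 235*I*sqrt(46) ≈ -31725.0 + 1593.8*I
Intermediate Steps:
m(S) = 20 - 5*S (m(S) = -5*(-4 + S) = 20 - 5*S)
J(P) = -5 + 8*P
W = I*sqrt(46) (W = sqrt(-46) = I*sqrt(46) ≈ 6.7823*I)
J(m(-2))*(-135 + W) = (-5 + 8*(20 - 5*(-2)))*(-135 + I*sqrt(46)) = (-5 + 8*(20 + 10))*(-135 + I*sqrt(46)) = (-5 + 8*30)*(-135 + I*sqrt(46)) = (-5 + 240)*(-135 + I*sqrt(46)) = 235*(-135 + I*sqrt(46)) = -31725 + 235*I*sqrt(46)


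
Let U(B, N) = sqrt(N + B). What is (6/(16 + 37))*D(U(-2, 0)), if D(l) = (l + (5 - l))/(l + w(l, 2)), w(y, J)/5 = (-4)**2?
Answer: 400/56551 - 5*I*sqrt(2)/56551 ≈ 0.0070733 - 0.00012504*I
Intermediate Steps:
U(B, N) = sqrt(B + N)
w(y, J) = 80 (w(y, J) = 5*(-4)**2 = 5*16 = 80)
D(l) = 5/(80 + l) (D(l) = (l + (5 - l))/(l + 80) = 5/(80 + l))
(6/(16 + 37))*D(U(-2, 0)) = (6/(16 + 37))*(5/(80 + sqrt(-2 + 0))) = (6/53)*(5/(80 + sqrt(-2))) = ((1/53)*6)*(5/(80 + I*sqrt(2))) = 6*(5/(80 + I*sqrt(2)))/53 = 30/(53*(80 + I*sqrt(2)))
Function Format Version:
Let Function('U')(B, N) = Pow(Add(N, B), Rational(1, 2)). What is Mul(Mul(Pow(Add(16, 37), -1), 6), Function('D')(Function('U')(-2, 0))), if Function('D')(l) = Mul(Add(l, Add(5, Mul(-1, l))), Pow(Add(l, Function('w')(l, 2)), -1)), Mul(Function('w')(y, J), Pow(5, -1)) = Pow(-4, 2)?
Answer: Add(Rational(400, 56551), Mul(Rational(-5, 56551), I, Pow(2, Rational(1, 2)))) ≈ Add(0.0070733, Mul(-0.00012504, I))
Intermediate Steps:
Function('U')(B, N) = Pow(Add(B, N), Rational(1, 2))
Function('w')(y, J) = 80 (Function('w')(y, J) = Mul(5, Pow(-4, 2)) = Mul(5, 16) = 80)
Function('D')(l) = Mul(5, Pow(Add(80, l), -1)) (Function('D')(l) = Mul(Add(l, Add(5, Mul(-1, l))), Pow(Add(l, 80), -1)) = Mul(5, Pow(Add(80, l), -1)))
Mul(Mul(Pow(Add(16, 37), -1), 6), Function('D')(Function('U')(-2, 0))) = Mul(Mul(Pow(Add(16, 37), -1), 6), Mul(5, Pow(Add(80, Pow(Add(-2, 0), Rational(1, 2))), -1))) = Mul(Mul(Pow(53, -1), 6), Mul(5, Pow(Add(80, Pow(-2, Rational(1, 2))), -1))) = Mul(Mul(Rational(1, 53), 6), Mul(5, Pow(Add(80, Mul(I, Pow(2, Rational(1, 2)))), -1))) = Mul(Rational(6, 53), Mul(5, Pow(Add(80, Mul(I, Pow(2, Rational(1, 2)))), -1))) = Mul(Rational(30, 53), Pow(Add(80, Mul(I, Pow(2, Rational(1, 2)))), -1))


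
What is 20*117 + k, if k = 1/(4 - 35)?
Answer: 72539/31 ≈ 2340.0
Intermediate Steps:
k = -1/31 (k = 1/(-31) = -1/31 ≈ -0.032258)
20*117 + k = 20*117 - 1/31 = 2340 - 1/31 = 72539/31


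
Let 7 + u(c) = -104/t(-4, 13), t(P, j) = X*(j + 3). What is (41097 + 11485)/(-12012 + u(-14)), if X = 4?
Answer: -420656/96165 ≈ -4.3743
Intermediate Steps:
t(P, j) = 12 + 4*j (t(P, j) = 4*(j + 3) = 4*(3 + j) = 12 + 4*j)
u(c) = -69/8 (u(c) = -7 - 104/(12 + 4*13) = -7 - 104/(12 + 52) = -7 - 104/64 = -7 - 104*1/64 = -7 - 13/8 = -69/8)
(41097 + 11485)/(-12012 + u(-14)) = (41097 + 11485)/(-12012 - 69/8) = 52582/(-96165/8) = 52582*(-8/96165) = -420656/96165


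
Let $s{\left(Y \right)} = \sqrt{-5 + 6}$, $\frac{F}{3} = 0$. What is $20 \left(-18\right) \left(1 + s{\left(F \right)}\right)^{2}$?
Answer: $-1440$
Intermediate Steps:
$F = 0$ ($F = 3 \cdot 0 = 0$)
$s{\left(Y \right)} = 1$ ($s{\left(Y \right)} = \sqrt{1} = 1$)
$20 \left(-18\right) \left(1 + s{\left(F \right)}\right)^{2} = 20 \left(-18\right) \left(1 + 1\right)^{2} = - 360 \cdot 2^{2} = \left(-360\right) 4 = -1440$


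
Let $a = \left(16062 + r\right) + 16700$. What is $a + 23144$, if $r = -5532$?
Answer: $50374$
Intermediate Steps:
$a = 27230$ ($a = \left(16062 - 5532\right) + 16700 = 10530 + 16700 = 27230$)
$a + 23144 = 27230 + 23144 = 50374$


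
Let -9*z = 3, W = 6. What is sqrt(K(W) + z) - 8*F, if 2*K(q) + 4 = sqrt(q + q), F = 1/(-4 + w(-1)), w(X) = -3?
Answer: 8/7 + sqrt(-21 + 9*sqrt(3))/3 ≈ 1.1429 + 0.77542*I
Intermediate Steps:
F = -1/7 (F = 1/(-4 - 3) = 1/(-7) = -1/7 ≈ -0.14286)
z = -1/3 (z = -1/9*3 = -1/3 ≈ -0.33333)
K(q) = -2 + sqrt(2)*sqrt(q)/2 (K(q) = -2 + sqrt(q + q)/2 = -2 + sqrt(2*q)/2 = -2 + (sqrt(2)*sqrt(q))/2 = -2 + sqrt(2)*sqrt(q)/2)
sqrt(K(W) + z) - 8*F = sqrt((-2 + sqrt(2)*sqrt(6)/2) - 1/3) - 8*(-1/7) = sqrt((-2 + sqrt(3)) - 1/3) + 8/7 = sqrt(-7/3 + sqrt(3)) + 8/7 = 8/7 + sqrt(-7/3 + sqrt(3))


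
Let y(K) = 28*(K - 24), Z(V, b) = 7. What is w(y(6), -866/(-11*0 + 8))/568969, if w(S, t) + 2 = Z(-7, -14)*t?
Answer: -3039/2275876 ≈ -0.0013353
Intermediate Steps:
y(K) = -672 + 28*K (y(K) = 28*(-24 + K) = -672 + 28*K)
w(S, t) = -2 + 7*t
w(y(6), -866/(-11*0 + 8))/568969 = (-2 + 7*(-866/(-11*0 + 8)))/568969 = (-2 + 7*(-866/(0 + 8)))*(1/568969) = (-2 + 7*(-866/8))*(1/568969) = (-2 + 7*(-866*1/8))*(1/568969) = (-2 + 7*(-433/4))*(1/568969) = (-2 - 3031/4)*(1/568969) = -3039/4*1/568969 = -3039/2275876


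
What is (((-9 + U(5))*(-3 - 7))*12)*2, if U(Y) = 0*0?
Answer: 2160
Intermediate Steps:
U(Y) = 0
(((-9 + U(5))*(-3 - 7))*12)*2 = (((-9 + 0)*(-3 - 7))*12)*2 = (-9*(-10)*12)*2 = (90*12)*2 = 1080*2 = 2160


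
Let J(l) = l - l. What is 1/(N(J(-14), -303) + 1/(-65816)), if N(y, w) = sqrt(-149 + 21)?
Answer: -65816/554463469569 - 34653966848*I*sqrt(2)/554463469569 ≈ -1.187e-7 - 0.088388*I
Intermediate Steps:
J(l) = 0
N(y, w) = 8*I*sqrt(2) (N(y, w) = sqrt(-128) = 8*I*sqrt(2))
1/(N(J(-14), -303) + 1/(-65816)) = 1/(8*I*sqrt(2) + 1/(-65816)) = 1/(8*I*sqrt(2) - 1/65816) = 1/(-1/65816 + 8*I*sqrt(2))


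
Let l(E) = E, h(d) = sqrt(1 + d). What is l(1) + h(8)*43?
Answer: 130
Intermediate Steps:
l(1) + h(8)*43 = 1 + sqrt(1 + 8)*43 = 1 + sqrt(9)*43 = 1 + 3*43 = 1 + 129 = 130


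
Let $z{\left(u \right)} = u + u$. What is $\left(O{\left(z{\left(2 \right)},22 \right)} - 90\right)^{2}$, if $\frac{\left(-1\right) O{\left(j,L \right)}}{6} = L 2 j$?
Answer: $1313316$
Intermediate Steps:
$z{\left(u \right)} = 2 u$
$O{\left(j,L \right)} = - 12 L j$ ($O{\left(j,L \right)} = - 6 L 2 j = - 6 \cdot 2 L j = - 12 L j$)
$\left(O{\left(z{\left(2 \right)},22 \right)} - 90\right)^{2} = \left(\left(-12\right) 22 \cdot 2 \cdot 2 - 90\right)^{2} = \left(\left(-12\right) 22 \cdot 4 - 90\right)^{2} = \left(-1056 - 90\right)^{2} = \left(-1146\right)^{2} = 1313316$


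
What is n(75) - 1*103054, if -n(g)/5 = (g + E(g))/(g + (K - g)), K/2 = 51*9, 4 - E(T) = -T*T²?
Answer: -48356671/459 ≈ -1.0535e+5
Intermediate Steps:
E(T) = 4 + T³ (E(T) = 4 - (-1)*T*T² = 4 - (-1)*T³ = 4 + T³)
K = 918 (K = 2*(51*9) = 2*459 = 918)
n(g) = -10/459 - 5*g/918 - 5*g³/918 (n(g) = -5*(g + (4 + g³))/(g + (918 - g)) = -5*(4 + g + g³)/918 = -5*(2/459 + g/918 + g³/918) = -10/459 - 5*g/918 - 5*g³/918)
n(75) - 1*103054 = (-10/459 - 5/918*75 - 5/918*75³) - 1*103054 = (-10/459 - 125/306 - 5/918*421875) - 103054 = (-10/459 - 125/306 - 78125/34) - 103054 = -1054885/459 - 103054 = -48356671/459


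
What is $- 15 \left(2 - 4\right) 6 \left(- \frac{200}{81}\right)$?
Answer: $- \frac{4000}{9} \approx -444.44$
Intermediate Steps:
$- 15 \left(2 - 4\right) 6 \left(- \frac{200}{81}\right) = - 15 \left(\left(-2\right) 6\right) \left(\left(-200\right) \frac{1}{81}\right) = \left(-15\right) \left(-12\right) \left(- \frac{200}{81}\right) = 180 \left(- \frac{200}{81}\right) = - \frac{4000}{9}$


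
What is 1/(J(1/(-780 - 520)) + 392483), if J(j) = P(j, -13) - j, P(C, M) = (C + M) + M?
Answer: 1/392457 ≈ 2.5481e-6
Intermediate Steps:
P(C, M) = C + 2*M
J(j) = -26 (J(j) = (j + 2*(-13)) - j = (j - 26) - j = (-26 + j) - j = -26)
1/(J(1/(-780 - 520)) + 392483) = 1/(-26 + 392483) = 1/392457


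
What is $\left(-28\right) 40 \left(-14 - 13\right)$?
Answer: $30240$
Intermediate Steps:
$\left(-28\right) 40 \left(-14 - 13\right) = - 1120 \left(-14 - 13\right) = \left(-1120\right) \left(-27\right) = 30240$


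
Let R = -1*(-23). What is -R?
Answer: -23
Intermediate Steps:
R = 23
-R = -1*23 = -23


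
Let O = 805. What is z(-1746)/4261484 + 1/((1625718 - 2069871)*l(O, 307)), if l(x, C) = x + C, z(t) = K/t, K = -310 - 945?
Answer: 12758366867/76559881277550348 ≈ 1.6665e-7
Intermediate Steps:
K = -1255
z(t) = -1255/t
l(x, C) = C + x
z(-1746)/4261484 + 1/((1625718 - 2069871)*l(O, 307)) = -1255/(-1746)/4261484 + 1/((1625718 - 2069871)*(307 + 805)) = -1255*(-1/1746)*(1/4261484) + 1/(-444153*1112) = (1255/1746)*(1/4261484) - 1/444153*1/1112 = 1255/7440551064 - 1/493898136 = 12758366867/76559881277550348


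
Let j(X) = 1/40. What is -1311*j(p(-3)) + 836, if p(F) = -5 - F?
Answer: 32129/40 ≈ 803.22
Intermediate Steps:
j(X) = 1/40
-1311*j(p(-3)) + 836 = -1311*1/40 + 836 = -1311/40 + 836 = 32129/40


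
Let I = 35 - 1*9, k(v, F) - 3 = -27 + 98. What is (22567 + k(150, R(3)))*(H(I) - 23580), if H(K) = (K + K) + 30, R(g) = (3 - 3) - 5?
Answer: -532018218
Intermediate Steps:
R(g) = -5 (R(g) = 0 - 5 = -5)
k(v, F) = 74 (k(v, F) = 3 + (-27 + 98) = 3 + 71 = 74)
I = 26 (I = 35 - 9 = 26)
H(K) = 30 + 2*K (H(K) = 2*K + 30 = 30 + 2*K)
(22567 + k(150, R(3)))*(H(I) - 23580) = (22567 + 74)*((30 + 2*26) - 23580) = 22641*((30 + 52) - 23580) = 22641*(82 - 23580) = 22641*(-23498) = -532018218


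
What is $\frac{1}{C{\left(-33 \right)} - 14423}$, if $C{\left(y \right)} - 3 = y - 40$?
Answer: $- \frac{1}{14493} \approx -6.8999 \cdot 10^{-5}$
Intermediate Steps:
$C{\left(y \right)} = -37 + y$ ($C{\left(y \right)} = 3 + \left(y - 40\right) = 3 + \left(-40 + y\right) = -37 + y$)
$\frac{1}{C{\left(-33 \right)} - 14423} = \frac{1}{\left(-37 - 33\right) - 14423} = \frac{1}{-70 - 14423} = \frac{1}{-14493} = - \frac{1}{14493}$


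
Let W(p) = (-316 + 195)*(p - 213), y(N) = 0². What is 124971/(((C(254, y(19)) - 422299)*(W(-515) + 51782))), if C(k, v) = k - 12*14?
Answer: -11361/5368630210 ≈ -2.1162e-6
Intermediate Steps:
y(N) = 0
C(k, v) = -168 + k (C(k, v) = k - 168 = -168 + k)
W(p) = 25773 - 121*p (W(p) = -121*(-213 + p) = 25773 - 121*p)
124971/(((C(254, y(19)) - 422299)*(W(-515) + 51782))) = 124971/((((-168 + 254) - 422299)*((25773 - 121*(-515)) + 51782))) = 124971/(((86 - 422299)*((25773 + 62315) + 51782))) = 124971/((-422213*(88088 + 51782))) = 124971/((-422213*139870)) = 124971/(-59054932310) = 124971*(-1/59054932310) = -11361/5368630210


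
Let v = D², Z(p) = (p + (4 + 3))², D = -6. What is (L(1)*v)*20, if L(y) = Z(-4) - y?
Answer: 5760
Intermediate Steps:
Z(p) = (7 + p)² (Z(p) = (p + 7)² = (7 + p)²)
L(y) = 9 - y (L(y) = (7 - 4)² - y = 3² - y = 9 - y)
v = 36 (v = (-6)² = 36)
(L(1)*v)*20 = ((9 - 1*1)*36)*20 = ((9 - 1)*36)*20 = (8*36)*20 = 288*20 = 5760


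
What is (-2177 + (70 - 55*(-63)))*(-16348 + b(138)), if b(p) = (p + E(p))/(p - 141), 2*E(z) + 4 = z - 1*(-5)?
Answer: -66883537/3 ≈ -2.2295e+7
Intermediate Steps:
E(z) = ½ + z/2 (E(z) = -2 + (z - 1*(-5))/2 = -2 + (z + 5)/2 = -2 + (5 + z)/2 = -2 + (5/2 + z/2) = ½ + z/2)
b(p) = (½ + 3*p/2)/(-141 + p) (b(p) = (p + (½ + p/2))/(p - 141) = (½ + 3*p/2)/(-141 + p))
(-2177 + (70 - 55*(-63)))*(-16348 + b(138)) = (-2177 + (70 - 55*(-63)))*(-16348 + (1 + 3*138)/(2*(-141 + 138))) = (-2177 + (70 + 3465))*(-16348 + (½)*(1 + 414)/(-3)) = (-2177 + 3535)*(-16348 + (½)*(-⅓)*415) = 1358*(-16348 - 415/6) = 1358*(-98503/6) = -66883537/3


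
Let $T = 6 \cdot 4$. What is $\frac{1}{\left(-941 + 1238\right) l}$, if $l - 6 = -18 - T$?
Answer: $- \frac{1}{10692} \approx -9.3528 \cdot 10^{-5}$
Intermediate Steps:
$T = 24$
$l = -36$ ($l = 6 - 42 = -36$)
$\frac{1}{\left(-941 + 1238\right) l} = \frac{1}{\left(-941 + 1238\right) \left(-36\right)} = \frac{1}{297 \left(-36\right)} = \frac{1}{-10692} = - \frac{1}{10692}$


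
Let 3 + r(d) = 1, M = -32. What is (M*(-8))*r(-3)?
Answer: -512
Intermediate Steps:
r(d) = -2 (r(d) = -3 + 1 = -2)
(M*(-8))*r(-3) = -32*(-8)*(-2) = 256*(-2) = -512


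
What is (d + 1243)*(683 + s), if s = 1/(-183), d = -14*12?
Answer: 134362100/183 ≈ 7.3422e+5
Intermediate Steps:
d = -168
s = -1/183 ≈ -0.0054645
(d + 1243)*(683 + s) = (-168 + 1243)*(683 - 1/183) = 1075*(124988/183) = 134362100/183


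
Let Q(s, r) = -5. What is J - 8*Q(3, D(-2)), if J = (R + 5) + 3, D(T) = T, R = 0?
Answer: 48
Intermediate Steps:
J = 8 (J = (0 + 5) + 3 = 5 + 3 = 8)
J - 8*Q(3, D(-2)) = 8 - 8*(-5) = 8 + 40 = 48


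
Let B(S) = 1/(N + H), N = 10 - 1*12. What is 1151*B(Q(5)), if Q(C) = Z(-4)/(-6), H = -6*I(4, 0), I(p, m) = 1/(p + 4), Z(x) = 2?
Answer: -4604/11 ≈ -418.55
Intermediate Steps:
I(p, m) = 1/(4 + p)
N = -2 (N = 10 - 12 = -2)
H = -¾ (H = -6/(4 + 4) = -6/8 = -6*⅛ = -¾ ≈ -0.75000)
Q(C) = -⅓ (Q(C) = 2/(-6) = 2*(-⅙) = -⅓)
B(S) = -4/11 (B(S) = 1/(-2 - ¾) = 1/(-11/4) = -4/11)
1151*B(Q(5)) = 1151*(-4/11) = -4604/11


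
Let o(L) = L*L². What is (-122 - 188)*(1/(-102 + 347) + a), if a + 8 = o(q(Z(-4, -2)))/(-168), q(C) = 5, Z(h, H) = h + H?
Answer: 1593121/588 ≈ 2709.4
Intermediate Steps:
Z(h, H) = H + h
o(L) = L³
a = -1469/168 (a = -8 + 5³/(-168) = -8 + 125*(-1/168) = -8 - 125/168 = -1469/168 ≈ -8.7440)
(-122 - 188)*(1/(-102 + 347) + a) = (-122 - 188)*(1/(-102 + 347) - 1469/168) = -310*(1/245 - 1469/168) = -310*(-51391/5880) = 1593121/588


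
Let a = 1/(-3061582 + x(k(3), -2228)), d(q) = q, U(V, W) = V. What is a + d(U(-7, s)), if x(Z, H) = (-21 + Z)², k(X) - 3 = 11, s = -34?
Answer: -21430732/3061533 ≈ -7.0000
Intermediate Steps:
k(X) = 14 (k(X) = 3 + 11 = 14)
a = -1/3061533 (a = 1/(-3061582 + (-21 + 14)²) = 1/(-3061582 + (-7)²) = 1/(-3061582 + 49) = 1/(-3061533) = -1/3061533 ≈ -3.2663e-7)
a + d(U(-7, s)) = -1/3061533 - 7 = -21430732/3061533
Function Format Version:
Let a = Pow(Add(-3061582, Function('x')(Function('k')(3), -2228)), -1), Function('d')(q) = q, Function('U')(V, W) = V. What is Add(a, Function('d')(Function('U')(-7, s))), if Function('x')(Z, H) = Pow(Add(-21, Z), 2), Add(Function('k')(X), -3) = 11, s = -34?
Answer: Rational(-21430732, 3061533) ≈ -7.0000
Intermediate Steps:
Function('k')(X) = 14 (Function('k')(X) = Add(3, 11) = 14)
a = Rational(-1, 3061533) (a = Pow(Add(-3061582, Pow(Add(-21, 14), 2)), -1) = Pow(Add(-3061582, Pow(-7, 2)), -1) = Pow(Add(-3061582, 49), -1) = Pow(-3061533, -1) = Rational(-1, 3061533) ≈ -3.2663e-7)
Add(a, Function('d')(Function('U')(-7, s))) = Add(Rational(-1, 3061533), -7) = Rational(-21430732, 3061533)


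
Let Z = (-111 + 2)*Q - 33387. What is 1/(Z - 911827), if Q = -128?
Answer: -1/931262 ≈ -1.0738e-6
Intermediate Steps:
Z = -19435 (Z = (-111 + 2)*(-128) - 33387 = -109*(-128) - 33387 = 13952 - 33387 = -19435)
1/(Z - 911827) = 1/(-19435 - 911827) = 1/(-931262) = -1/931262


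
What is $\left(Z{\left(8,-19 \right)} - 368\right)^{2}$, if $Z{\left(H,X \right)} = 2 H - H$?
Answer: $129600$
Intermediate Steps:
$Z{\left(H,X \right)} = H$
$\left(Z{\left(8,-19 \right)} - 368\right)^{2} = \left(8 - 368\right)^{2} = \left(-360\right)^{2} = 129600$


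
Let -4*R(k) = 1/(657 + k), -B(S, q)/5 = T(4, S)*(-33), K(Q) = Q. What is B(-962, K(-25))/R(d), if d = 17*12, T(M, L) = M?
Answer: -2273040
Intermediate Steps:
d = 204
B(S, q) = 660 (B(S, q) = -20*(-33) = -5*(-132) = 660)
R(k) = -1/(4*(657 + k))
B(-962, K(-25))/R(d) = 660/((-1/(2628 + 4*204))) = 660/((-1/(2628 + 816))) = 660/((-1/3444)) = 660/((-1*1/3444)) = 660/(-1/3444) = 660*(-3444) = -2273040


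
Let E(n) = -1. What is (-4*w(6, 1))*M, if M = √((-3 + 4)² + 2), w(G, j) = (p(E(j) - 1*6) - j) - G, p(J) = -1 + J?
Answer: 60*√3 ≈ 103.92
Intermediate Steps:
w(G, j) = -8 - G - j (w(G, j) = ((-1 + (-1 - 1*6)) - j) - G = ((-1 + (-1 - 6)) - j) - G = ((-1 - 7) - j) - G = (-8 - j) - G = -8 - G - j)
M = √3 (M = √(1² + 2) = √(1 + 2) = √3 ≈ 1.7320)
(-4*w(6, 1))*M = (-4*(-8 - 1*6 - 1*1))*√3 = (-4*(-8 - 6 - 1))*√3 = (-4*(-15))*√3 = 60*√3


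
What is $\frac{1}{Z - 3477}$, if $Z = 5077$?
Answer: $\frac{1}{1600} \approx 0.000625$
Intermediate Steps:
$\frac{1}{Z - 3477} = \frac{1}{5077 - 3477} = \frac{1}{1600}$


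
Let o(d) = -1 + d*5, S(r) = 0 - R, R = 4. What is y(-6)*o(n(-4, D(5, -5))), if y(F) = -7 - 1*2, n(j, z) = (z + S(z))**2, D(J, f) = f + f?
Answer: -8811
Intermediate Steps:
S(r) = -4 (S(r) = 0 - 1*4 = 0 - 4 = -4)
D(J, f) = 2*f
n(j, z) = (-4 + z)**2 (n(j, z) = (z - 4)**2 = (-4 + z)**2)
y(F) = -9 (y(F) = -7 - 2 = -9)
o(d) = -1 + 5*d
y(-6)*o(n(-4, D(5, -5))) = -9*(-1 + 5*(-4 + 2*(-5))**2) = -9*(-1 + 5*(-4 - 10)**2) = -9*(-1 + 5*(-14)**2) = -9*(-1 + 5*196) = -9*(-1 + 980) = -9*979 = -8811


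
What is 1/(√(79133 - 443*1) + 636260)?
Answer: 63626/40482670891 - √78690/404826708910 ≈ 1.5710e-6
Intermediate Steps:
1/(√(79133 - 443*1) + 636260) = 1/(√(79133 - 443) + 636260) = 1/(√78690 + 636260) = 1/(636260 + √78690)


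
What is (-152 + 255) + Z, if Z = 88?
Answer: 191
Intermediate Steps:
(-152 + 255) + Z = (-152 + 255) + 88 = 103 + 88 = 191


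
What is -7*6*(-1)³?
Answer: 42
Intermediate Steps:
-7*6*(-1)³ = -42*(-1) = 42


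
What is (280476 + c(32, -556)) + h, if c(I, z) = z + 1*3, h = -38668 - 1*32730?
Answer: 208525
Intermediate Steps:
h = -71398 (h = -38668 - 32730 = -71398)
c(I, z) = 3 + z (c(I, z) = z + 3 = 3 + z)
(280476 + c(32, -556)) + h = (280476 + (3 - 556)) - 71398 = (280476 - 553) - 71398 = 279923 - 71398 = 208525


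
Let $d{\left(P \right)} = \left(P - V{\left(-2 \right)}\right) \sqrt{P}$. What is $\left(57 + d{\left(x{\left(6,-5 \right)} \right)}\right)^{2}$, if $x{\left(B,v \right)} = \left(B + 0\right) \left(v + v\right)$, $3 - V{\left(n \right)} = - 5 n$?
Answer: $\left(57 - 106 i \sqrt{15}\right)^{2} \approx -1.6529 \cdot 10^{5} - 46801.0 i$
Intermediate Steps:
$V{\left(n \right)} = 3 + 5 n$ ($V{\left(n \right)} = 3 - - 5 n = 3 + 5 n$)
$x{\left(B,v \right)} = 2 B v$ ($x{\left(B,v \right)} = B 2 v = 2 B v$)
$d{\left(P \right)} = \sqrt{P} \left(7 + P\right)$ ($d{\left(P \right)} = \left(P - \left(3 + 5 \left(-2\right)\right)\right) \sqrt{P} = \left(P - \left(3 - 10\right)\right) \sqrt{P} = \left(P - -7\right) \sqrt{P} = \left(P + 7\right) \sqrt{P} = \left(7 + P\right) \sqrt{P} = \sqrt{P} \left(7 + P\right)$)
$\left(57 + d{\left(x{\left(6,-5 \right)} \right)}\right)^{2} = \left(57 + \sqrt{2 \cdot 6 \left(-5\right)} \left(7 + 2 \cdot 6 \left(-5\right)\right)\right)^{2} = \left(57 + \sqrt{-60} \left(7 - 60\right)\right)^{2} = \left(57 + 2 i \sqrt{15} \left(-53\right)\right)^{2} = \left(57 - 106 i \sqrt{15}\right)^{2}$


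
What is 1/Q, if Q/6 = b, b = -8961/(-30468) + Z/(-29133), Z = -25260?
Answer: 16437486/114520277 ≈ 0.14353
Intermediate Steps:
b = 114520277/98624916 (b = -8961/(-30468) - 25260/(-29133) = -8961*(-1/30468) - 25260*(-1/29133) = 2987/10156 + 8420/9711 = 114520277/98624916 ≈ 1.1612)
Q = 114520277/16437486 (Q = 6*(114520277/98624916) = 114520277/16437486 ≈ 6.9670)
1/Q = 1/(114520277/16437486) = 16437486/114520277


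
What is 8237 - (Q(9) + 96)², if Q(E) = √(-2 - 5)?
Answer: 8237 - (96 + I*√7)² ≈ -972.0 - 507.98*I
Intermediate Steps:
Q(E) = I*√7 (Q(E) = √(-7) = I*√7)
8237 - (Q(9) + 96)² = 8237 - (I*√7 + 96)² = 8237 - (96 + I*√7)²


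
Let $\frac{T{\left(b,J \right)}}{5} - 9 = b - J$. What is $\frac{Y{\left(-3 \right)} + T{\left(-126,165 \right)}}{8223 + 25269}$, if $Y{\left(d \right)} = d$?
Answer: $- \frac{471}{11164} \approx -0.042189$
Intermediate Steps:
$T{\left(b,J \right)} = 45 - 5 J + 5 b$ ($T{\left(b,J \right)} = 45 + 5 \left(b - J\right) = 45 - \left(- 5 b + 5 J\right) = 45 - 5 J + 5 b$)
$\frac{Y{\left(-3 \right)} + T{\left(-126,165 \right)}}{8223 + 25269} = \frac{-3 + \left(45 - 825 + 5 \left(-126\right)\right)}{8223 + 25269} = \frac{-3 - 1410}{33492} = \left(-3 - 1410\right) \frac{1}{33492} = \left(-1413\right) \frac{1}{33492} = - \frac{471}{11164}$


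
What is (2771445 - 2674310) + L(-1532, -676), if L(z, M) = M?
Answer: 96459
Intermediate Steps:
(2771445 - 2674310) + L(-1532, -676) = (2771445 - 2674310) - 676 = 97135 - 676 = 96459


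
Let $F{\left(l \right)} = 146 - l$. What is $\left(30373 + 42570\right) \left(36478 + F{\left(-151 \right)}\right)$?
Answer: $2682478825$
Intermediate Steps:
$\left(30373 + 42570\right) \left(36478 + F{\left(-151 \right)}\right) = \left(30373 + 42570\right) \left(36478 + \left(146 - -151\right)\right) = 72943 \left(36478 + \left(146 + 151\right)\right) = 72943 \left(36478 + 297\right) = 72943 \cdot 36775 = 2682478825$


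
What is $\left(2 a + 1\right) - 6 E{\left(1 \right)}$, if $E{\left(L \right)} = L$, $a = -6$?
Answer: $-17$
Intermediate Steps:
$\left(2 a + 1\right) - 6 E{\left(1 \right)} = \left(2 \left(-6\right) + 1\right) - 6 = \left(-12 + 1\right) - 6 = -11 - 6 = -17$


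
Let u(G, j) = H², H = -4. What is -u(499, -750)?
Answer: -16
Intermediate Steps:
u(G, j) = 16 (u(G, j) = (-4)² = 16)
-u(499, -750) = -1*16 = -16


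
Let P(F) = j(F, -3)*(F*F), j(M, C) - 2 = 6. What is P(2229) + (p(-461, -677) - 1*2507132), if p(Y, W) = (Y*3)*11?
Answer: 37225183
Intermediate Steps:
j(M, C) = 8 (j(M, C) = 2 + 6 = 8)
p(Y, W) = 33*Y (p(Y, W) = (3*Y)*11 = 33*Y)
P(F) = 8*F**2 (P(F) = 8*(F*F) = 8*F**2)
P(2229) + (p(-461, -677) - 1*2507132) = 8*2229**2 + (33*(-461) - 1*2507132) = 8*4968441 + (-15213 - 2507132) = 39747528 - 2522345 = 37225183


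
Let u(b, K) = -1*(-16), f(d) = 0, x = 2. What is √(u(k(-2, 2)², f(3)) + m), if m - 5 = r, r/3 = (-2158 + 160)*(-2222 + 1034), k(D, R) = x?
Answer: √7120893 ≈ 2668.5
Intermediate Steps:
k(D, R) = 2
r = 7120872 (r = 3*((-2158 + 160)*(-2222 + 1034)) = 3*(-1998*(-1188)) = 3*2373624 = 7120872)
u(b, K) = 16
m = 7120877 (m = 5 + 7120872 = 7120877)
√(u(k(-2, 2)², f(3)) + m) = √(16 + 7120877) = √7120893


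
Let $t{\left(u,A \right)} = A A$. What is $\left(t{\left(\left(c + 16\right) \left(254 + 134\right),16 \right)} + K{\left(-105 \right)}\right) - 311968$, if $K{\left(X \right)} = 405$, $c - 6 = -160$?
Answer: $-311307$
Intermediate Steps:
$c = -154$ ($c = 6 - 160 = -154$)
$t{\left(u,A \right)} = A^{2}$
$\left(t{\left(\left(c + 16\right) \left(254 + 134\right),16 \right)} + K{\left(-105 \right)}\right) - 311968 = \left(16^{2} + 405\right) - 311968 = \left(256 + 405\right) - 311968 = 661 - 311968 = -311307$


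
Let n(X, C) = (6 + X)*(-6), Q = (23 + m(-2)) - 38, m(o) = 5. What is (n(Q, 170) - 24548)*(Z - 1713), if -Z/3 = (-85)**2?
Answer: 573567312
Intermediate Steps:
Q = -10 (Q = (23 + 5) - 38 = 28 - 38 = -10)
n(X, C) = -36 - 6*X
Z = -21675 (Z = -3*(-85)**2 = -3*7225 = -21675)
(n(Q, 170) - 24548)*(Z - 1713) = ((-36 - 6*(-10)) - 24548)*(-21675 - 1713) = ((-36 + 60) - 24548)*(-23388) = (24 - 24548)*(-23388) = -24524*(-23388) = 573567312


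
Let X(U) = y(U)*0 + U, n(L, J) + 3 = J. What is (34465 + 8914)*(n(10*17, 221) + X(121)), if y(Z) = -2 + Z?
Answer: 14705481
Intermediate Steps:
n(L, J) = -3 + J
X(U) = U (X(U) = (-2 + U)*0 + U = 0 + U = U)
(34465 + 8914)*(n(10*17, 221) + X(121)) = (34465 + 8914)*((-3 + 221) + 121) = 43379*(218 + 121) = 43379*339 = 14705481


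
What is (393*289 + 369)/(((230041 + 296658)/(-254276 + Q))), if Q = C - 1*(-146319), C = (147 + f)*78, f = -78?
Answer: -11688010950/526699 ≈ -22191.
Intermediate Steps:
C = 5382 (C = (147 - 78)*78 = 69*78 = 5382)
Q = 151701 (Q = 5382 - 1*(-146319) = 5382 + 146319 = 151701)
(393*289 + 369)/(((230041 + 296658)/(-254276 + Q))) = (393*289 + 369)/(((230041 + 296658)/(-254276 + 151701))) = (113577 + 369)/((526699/(-102575))) = 113946/((526699*(-1/102575))) = 113946/(-526699/102575) = 113946*(-102575/526699) = -11688010950/526699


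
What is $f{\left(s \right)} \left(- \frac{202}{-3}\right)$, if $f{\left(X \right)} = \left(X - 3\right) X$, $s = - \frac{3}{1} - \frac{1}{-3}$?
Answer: $\frac{27472}{27} \approx 1017.5$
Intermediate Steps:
$s = - \frac{8}{3}$ ($s = \left(-3\right) 1 - - \frac{1}{3} = -3 + \frac{1}{3} = - \frac{8}{3} \approx -2.6667$)
$f{\left(X \right)} = X \left(-3 + X\right)$ ($f{\left(X \right)} = \left(-3 + X\right) X = X \left(-3 + X\right)$)
$f{\left(s \right)} \left(- \frac{202}{-3}\right) = - \frac{8 \left(-3 - \frac{8}{3}\right)}{3} \left(- \frac{202}{-3}\right) = \left(- \frac{8}{3}\right) \left(- \frac{17}{3}\right) \left(\left(-202\right) \left(- \frac{1}{3}\right)\right) = \frac{136}{9} \cdot \frac{202}{3} = \frac{27472}{27}$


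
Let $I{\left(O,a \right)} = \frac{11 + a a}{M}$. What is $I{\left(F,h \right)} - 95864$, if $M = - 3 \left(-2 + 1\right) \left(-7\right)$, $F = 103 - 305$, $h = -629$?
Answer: $- \frac{802932}{7} \approx -1.147 \cdot 10^{5}$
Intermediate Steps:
$F = -202$ ($F = 103 - 305 = -202$)
$M = -21$ ($M = \left(-3\right) \left(-1\right) \left(-7\right) = 3 \left(-7\right) = -21$)
$I{\left(O,a \right)} = - \frac{11}{21} - \frac{a^{2}}{21}$ ($I{\left(O,a \right)} = \frac{11 + a a}{-21} = \left(11 + a^{2}\right) \left(- \frac{1}{21}\right) = - \frac{11}{21} - \frac{a^{2}}{21}$)
$I{\left(F,h \right)} - 95864 = \left(- \frac{11}{21} - \frac{\left(-629\right)^{2}}{21}\right) - 95864 = \left(- \frac{11}{21} - \frac{395641}{21}\right) - 95864 = - \frac{131884}{7} - 95864 = - \frac{802932}{7}$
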